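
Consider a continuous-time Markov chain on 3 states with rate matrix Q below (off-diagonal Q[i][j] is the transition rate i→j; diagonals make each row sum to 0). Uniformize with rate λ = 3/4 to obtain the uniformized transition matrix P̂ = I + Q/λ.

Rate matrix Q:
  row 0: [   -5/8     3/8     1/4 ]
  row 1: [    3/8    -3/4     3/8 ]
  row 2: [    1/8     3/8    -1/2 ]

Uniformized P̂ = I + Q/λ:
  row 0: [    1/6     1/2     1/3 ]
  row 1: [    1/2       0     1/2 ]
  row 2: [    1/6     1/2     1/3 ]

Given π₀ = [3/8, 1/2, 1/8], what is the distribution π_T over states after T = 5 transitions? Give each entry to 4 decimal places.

π = [0.2813, 0.3281, 0.3906]

t=0: π = [0.3750, 0.5000, 0.1250]
t=1: π = [0.3333, 0.2500, 0.4167]
t=2: π = [0.2500, 0.3750, 0.3750]
t=3: π = [0.2917, 0.3125, 0.3958]
t=4: π = [0.2708, 0.3438, 0.3854]
t=5: π = [0.2813, 0.3281, 0.3906]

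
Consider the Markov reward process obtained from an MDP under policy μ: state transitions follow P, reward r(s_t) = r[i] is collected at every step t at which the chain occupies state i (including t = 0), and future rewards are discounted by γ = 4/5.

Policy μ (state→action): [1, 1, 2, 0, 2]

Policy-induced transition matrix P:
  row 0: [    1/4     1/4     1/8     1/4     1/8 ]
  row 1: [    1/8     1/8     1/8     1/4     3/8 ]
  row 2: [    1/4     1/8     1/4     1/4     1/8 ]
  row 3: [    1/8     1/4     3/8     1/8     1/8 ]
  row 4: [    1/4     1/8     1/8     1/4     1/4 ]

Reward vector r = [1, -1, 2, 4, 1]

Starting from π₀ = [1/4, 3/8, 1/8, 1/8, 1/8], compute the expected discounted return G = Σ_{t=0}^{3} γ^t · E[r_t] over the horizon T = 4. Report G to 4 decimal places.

t=0: π = [0.2500, 0.3750, 0.1250, 0.1250, 0.1250], E[r] = 0.7500, γ^t·E[r] = 0.750000, running G = 0.750000
t=1: π = [0.1875, 0.1719, 0.1719, 0.2344, 0.2344], E[r] = 1.5313, γ^t·E[r] = 1.225000, running G = 1.975000
t=2: π = [0.1992, 0.1777, 0.2051, 0.2207, 0.1973], E[r] = 1.5117, γ^t·E[r] = 0.967500, running G = 2.942500
t=3: π = [0.2002, 0.1775, 0.2058, 0.2224, 0.1941], E[r] = 1.5181, γ^t·E[r] = 0.777250, running G = 3.719750

G = 3.7198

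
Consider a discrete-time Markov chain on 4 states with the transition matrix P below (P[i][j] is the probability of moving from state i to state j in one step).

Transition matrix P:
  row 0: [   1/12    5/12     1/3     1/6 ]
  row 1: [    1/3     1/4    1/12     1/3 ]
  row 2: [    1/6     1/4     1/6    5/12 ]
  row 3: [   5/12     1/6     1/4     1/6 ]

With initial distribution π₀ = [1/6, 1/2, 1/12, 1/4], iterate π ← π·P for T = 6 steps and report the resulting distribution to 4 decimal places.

t=0: π = [0.1667, 0.5000, 0.0833, 0.2500]
t=1: π = [0.2986, 0.2569, 0.1736, 0.2708]
t=2: π = [0.2523, 0.2772, 0.2176, 0.2529]
t=3: π = [0.2551, 0.2710, 0.2067, 0.2673]
t=4: π = [0.2574, 0.2702, 0.2089, 0.2635]
t=5: π = [0.2561, 0.2709, 0.2090, 0.2639]
t=6: π = [0.2565, 0.2707, 0.2088, 0.2641]

π = [0.2565, 0.2707, 0.2088, 0.2641]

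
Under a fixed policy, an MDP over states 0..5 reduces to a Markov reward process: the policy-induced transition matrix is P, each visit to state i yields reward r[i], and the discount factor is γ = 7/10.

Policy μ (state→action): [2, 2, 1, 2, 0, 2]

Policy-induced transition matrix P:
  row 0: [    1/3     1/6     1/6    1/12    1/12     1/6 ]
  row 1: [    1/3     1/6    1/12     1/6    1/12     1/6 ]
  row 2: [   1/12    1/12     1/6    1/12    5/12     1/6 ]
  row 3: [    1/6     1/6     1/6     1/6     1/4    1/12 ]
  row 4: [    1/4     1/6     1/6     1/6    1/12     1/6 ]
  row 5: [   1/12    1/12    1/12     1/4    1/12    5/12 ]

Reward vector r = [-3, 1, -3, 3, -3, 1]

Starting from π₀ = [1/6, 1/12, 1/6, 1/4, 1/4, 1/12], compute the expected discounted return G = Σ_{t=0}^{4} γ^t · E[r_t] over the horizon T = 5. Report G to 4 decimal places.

G = -2.2272

t=0: π = [0.1667, 0.0833, 0.1667, 0.2500, 0.2500, 0.0833], E[r] = -0.8333, γ^t·E[r] = -0.833333, running G = -0.833333
t=1: π = [0.2083, 0.1458, 0.1528, 0.1458, 0.1806, 0.1667], E[r] = -0.8750, γ^t·E[r] = -0.612500, running G = -1.445833
t=2: π = [0.2141, 0.1400, 0.1406, 0.1505, 0.1586, 0.1962], E[r] = -0.7523, γ^t·E[r] = -0.368634, running G = -1.814468
t=3: π = [0.2108, 0.1386, 0.1386, 0.1535, 0.1553, 0.2032], E[r] = -0.7122, γ^t·E[r] = -0.244282, running G = -2.058749
t=4: π = [0.2094, 0.1382, 0.1382, 0.1545, 0.1551, 0.2047], E[r] = -0.7017, γ^t·E[r] = -0.168488, running G = -2.227238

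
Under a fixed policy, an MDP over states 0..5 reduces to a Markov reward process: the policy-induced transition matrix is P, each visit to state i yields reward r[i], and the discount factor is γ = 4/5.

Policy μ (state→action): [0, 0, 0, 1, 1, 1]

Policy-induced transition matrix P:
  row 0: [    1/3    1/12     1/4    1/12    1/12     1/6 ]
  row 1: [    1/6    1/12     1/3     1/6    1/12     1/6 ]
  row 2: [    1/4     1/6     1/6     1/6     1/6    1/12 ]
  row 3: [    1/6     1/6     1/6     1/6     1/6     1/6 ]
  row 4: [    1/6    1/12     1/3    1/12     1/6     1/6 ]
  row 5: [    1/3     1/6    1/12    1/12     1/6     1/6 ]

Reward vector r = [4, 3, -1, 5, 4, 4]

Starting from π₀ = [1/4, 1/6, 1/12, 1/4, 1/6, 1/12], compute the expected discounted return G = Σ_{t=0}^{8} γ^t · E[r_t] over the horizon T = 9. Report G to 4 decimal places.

G = 13.2867

t=0: π = [0.2500, 0.1667, 0.0833, 0.2500, 0.1667, 0.0833], E[r] = 3.6667, γ^t·E[r] = 3.666667, running G = 3.666667
t=1: π = [0.2292, 0.1181, 0.2361, 0.1250, 0.1319, 0.1597], E[r] = 2.8264, γ^t·E[r] = 2.261111, running G = 5.927778
t=2: π = [0.2512, 0.1267, 0.2141, 0.1233, 0.1377, 0.1470], E[r] = 2.9259, γ^t·E[r] = 1.872593, running G = 7.800370
t=3: π = [0.2509, 0.1237, 0.2194, 0.1220, 0.1352, 0.1488], E[r] = 2.9012, γ^t·E[r] = 1.485407, running G = 9.285778
t=4: π = [0.2516, 0.1242, 0.2183, 0.1221, 0.1355, 0.1484], E[r] = 2.9063, γ^t·E[r] = 1.190431, running G = 10.476209
t=5: π = [0.2515, 0.1241, 0.2185, 0.1220, 0.1354, 0.1485], E[r] = 2.9053, γ^t·E[r] = 0.952005, running G = 11.428214
t=6: π = [0.2515, 0.1241, 0.2185, 0.1221, 0.1354, 0.1485], E[r] = 2.9055, γ^t·E[r] = 0.761663, running G = 12.189877
t=7: π = [0.2515, 0.1241, 0.2185, 0.1221, 0.1354, 0.1485], E[r] = 2.9055, γ^t·E[r] = 0.609321, running G = 12.799198
t=8: π = [0.2515, 0.1241, 0.2185, 0.1221, 0.1354, 0.1485], E[r] = 2.9055, γ^t·E[r] = 0.487458, running G = 13.286657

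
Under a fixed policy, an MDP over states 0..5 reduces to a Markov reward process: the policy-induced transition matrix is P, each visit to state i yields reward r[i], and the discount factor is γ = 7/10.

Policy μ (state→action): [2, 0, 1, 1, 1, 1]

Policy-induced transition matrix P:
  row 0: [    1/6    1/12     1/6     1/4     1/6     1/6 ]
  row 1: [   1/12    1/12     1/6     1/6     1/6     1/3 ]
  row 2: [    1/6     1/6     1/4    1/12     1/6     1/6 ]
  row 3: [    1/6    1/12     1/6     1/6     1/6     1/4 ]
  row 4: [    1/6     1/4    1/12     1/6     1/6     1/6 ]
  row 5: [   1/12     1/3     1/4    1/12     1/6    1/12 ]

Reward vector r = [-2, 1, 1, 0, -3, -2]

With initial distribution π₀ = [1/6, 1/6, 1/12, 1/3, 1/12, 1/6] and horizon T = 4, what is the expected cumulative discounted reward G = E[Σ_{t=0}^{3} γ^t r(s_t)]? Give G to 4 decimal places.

G = -1.9337

t=0: π = [0.1667, 0.1667, 0.0833, 0.3333, 0.0833, 0.1667], E[r] = -0.6667, γ^t·E[r] = -0.666667, running G = -0.666667
t=1: π = [0.1389, 0.1458, 0.1806, 0.1597, 0.1667, 0.2083], E[r] = -0.8681, γ^t·E[r] = -0.607639, running G = -1.274306
t=2: π = [0.1372, 0.1782, 0.1852, 0.1458, 0.1667, 0.1869], E[r] = -0.7847, γ^t·E[r] = -0.384514, running G = -1.658819
t=3: π = [0.1362, 0.1733, 0.1838, 0.1471, 0.1667, 0.1929], E[r] = -0.8013, γ^t·E[r] = -0.274850, running G = -1.933669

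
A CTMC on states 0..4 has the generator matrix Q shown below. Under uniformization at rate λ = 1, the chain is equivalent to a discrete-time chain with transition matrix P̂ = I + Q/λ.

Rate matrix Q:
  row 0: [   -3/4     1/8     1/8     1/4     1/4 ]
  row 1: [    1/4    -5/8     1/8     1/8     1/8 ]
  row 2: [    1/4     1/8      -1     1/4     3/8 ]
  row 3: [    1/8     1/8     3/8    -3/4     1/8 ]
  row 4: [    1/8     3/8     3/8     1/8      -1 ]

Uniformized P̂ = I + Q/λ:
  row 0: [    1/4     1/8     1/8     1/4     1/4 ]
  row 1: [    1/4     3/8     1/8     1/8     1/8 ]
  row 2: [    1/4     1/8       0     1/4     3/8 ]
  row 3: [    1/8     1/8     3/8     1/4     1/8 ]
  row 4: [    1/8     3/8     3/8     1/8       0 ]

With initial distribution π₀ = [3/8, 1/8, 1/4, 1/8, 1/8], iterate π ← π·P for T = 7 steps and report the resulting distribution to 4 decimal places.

t=0: π = [0.3750, 0.1250, 0.2500, 0.1250, 0.1250]
t=1: π = [0.2188, 0.1875, 0.1563, 0.2188, 0.2188]
t=2: π = [0.1953, 0.2266, 0.2148, 0.1992, 0.1641]
t=3: π = [0.2046, 0.2227, 0.1890, 0.2012, 0.1826]
t=4: π = [0.2020, 0.2263, 0.1973, 0.1993, 0.1750]
t=5: π = [0.2032, 0.2253, 0.1939, 0.1998, 0.1777]
t=6: π = [0.2028, 0.2258, 0.1951, 0.1996, 0.1767]
t=7: π = [0.2030, 0.2256, 0.1947, 0.1997, 0.1771]

π = [0.2030, 0.2256, 0.1947, 0.1997, 0.1771]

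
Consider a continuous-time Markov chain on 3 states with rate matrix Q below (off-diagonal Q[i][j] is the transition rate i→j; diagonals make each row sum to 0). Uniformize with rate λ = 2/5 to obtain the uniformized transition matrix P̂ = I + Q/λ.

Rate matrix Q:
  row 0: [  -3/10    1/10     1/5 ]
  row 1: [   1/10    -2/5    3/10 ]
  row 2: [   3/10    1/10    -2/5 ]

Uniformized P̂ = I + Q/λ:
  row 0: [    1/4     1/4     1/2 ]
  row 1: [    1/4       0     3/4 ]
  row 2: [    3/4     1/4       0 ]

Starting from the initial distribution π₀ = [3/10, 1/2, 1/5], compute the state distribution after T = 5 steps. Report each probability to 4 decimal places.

π = [0.4193, 0.1997, 0.3810]

t=0: π = [0.3000, 0.5000, 0.2000]
t=1: π = [0.3500, 0.1250, 0.5250]
t=2: π = [0.5125, 0.2188, 0.2688]
t=3: π = [0.3844, 0.1953, 0.4203]
t=4: π = [0.4602, 0.2012, 0.3387]
t=5: π = [0.4193, 0.1997, 0.3810]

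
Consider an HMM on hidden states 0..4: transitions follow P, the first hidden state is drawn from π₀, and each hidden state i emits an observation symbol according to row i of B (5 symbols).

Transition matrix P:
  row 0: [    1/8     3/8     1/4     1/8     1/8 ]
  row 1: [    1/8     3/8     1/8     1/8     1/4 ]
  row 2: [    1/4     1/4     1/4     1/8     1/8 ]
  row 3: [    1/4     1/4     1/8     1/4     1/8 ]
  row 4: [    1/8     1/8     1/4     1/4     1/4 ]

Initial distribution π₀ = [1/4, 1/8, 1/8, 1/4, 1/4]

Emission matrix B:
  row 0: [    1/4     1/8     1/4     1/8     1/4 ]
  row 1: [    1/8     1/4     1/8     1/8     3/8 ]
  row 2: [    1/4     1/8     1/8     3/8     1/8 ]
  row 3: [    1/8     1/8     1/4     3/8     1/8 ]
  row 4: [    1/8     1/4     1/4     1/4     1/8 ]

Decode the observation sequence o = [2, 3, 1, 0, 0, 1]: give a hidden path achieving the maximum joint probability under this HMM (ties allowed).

t=0: δ = [6.250e-02, 1.562e-02, 1.562e-02, 6.250e-02, 6.250e-02]  (obs o_0=2)
t=1: δ = [1.953e-03, 2.930e-03, 5.859e-03, 5.859e-03, 3.906e-03]  ψ = [3, 0, 0, 3, 4]  (obs o_1=3)
t=2: δ = [1.831e-04, 3.662e-04, 1.831e-04, 1.831e-04, 2.441e-04]  ψ = [2, 2, 2, 3, 4]  (obs o_2=1)
t=3: δ = [1.144e-05, 1.717e-05, 1.526e-05, 7.629e-06, 1.144e-05]  ψ = [1, 1, 4, 4, 1]  (obs o_3=0)
t=4: δ = [9.537e-07, 8.047e-07, 9.537e-07, 3.576e-07, 5.364e-07]  ψ = [2, 1, 2, 4, 1]  (obs o_4=0)
t=5: δ = [2.980e-08, 8.941e-08, 2.980e-08, 1.676e-08, 5.029e-08]  ψ = [2, 0, 0, 4, 1]  (obs o_5=1)
backtrack: best end state = 1; path = [4, 4, 4, 2, 0, 1]

path = [4, 4, 4, 2, 0, 1]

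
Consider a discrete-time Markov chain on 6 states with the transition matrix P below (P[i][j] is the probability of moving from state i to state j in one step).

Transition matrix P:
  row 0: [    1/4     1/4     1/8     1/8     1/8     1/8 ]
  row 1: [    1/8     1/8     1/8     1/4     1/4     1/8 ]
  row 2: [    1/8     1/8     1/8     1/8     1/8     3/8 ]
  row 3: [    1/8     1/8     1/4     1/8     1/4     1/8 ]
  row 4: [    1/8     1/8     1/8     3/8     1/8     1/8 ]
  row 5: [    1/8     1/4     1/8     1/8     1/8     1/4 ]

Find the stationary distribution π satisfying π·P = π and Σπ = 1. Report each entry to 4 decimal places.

Balance equations π_j = Σ_i π_i·P[i][j]:
  π_0 = 1/4·π_0 + 1/8·π_1 + 1/8·π_2 + 1/8·π_3 + 1/8·π_4 + 1/8·π_5
  π_1 = 1/4·π_0 + 1/8·π_1 + 1/8·π_2 + 1/8·π_3 + 1/8·π_4 + 1/4·π_5
  π_2 = 1/8·π_0 + 1/8·π_1 + 1/8·π_2 + 1/4·π_3 + 1/8·π_4 + 1/8·π_5
  π_3 = 1/8·π_0 + 1/4·π_1 + 1/8·π_2 + 1/8·π_3 + 3/8·π_4 + 1/8·π_5
  π_4 = 1/8·π_0 + 1/4·π_1 + 1/8·π_2 + 1/4·π_3 + 1/8·π_4 + 1/8·π_5
  normalize: π_0 + π_1 + π_2 + π_3 + π_4 + π_5 = 1
Solving the linear system gives exactly π = [1/7, 128/771, 229/1542, 145/771, 87/514, 1000/5397].

π = [0.1429, 0.1660, 0.1485, 0.1881, 0.1693, 0.1853]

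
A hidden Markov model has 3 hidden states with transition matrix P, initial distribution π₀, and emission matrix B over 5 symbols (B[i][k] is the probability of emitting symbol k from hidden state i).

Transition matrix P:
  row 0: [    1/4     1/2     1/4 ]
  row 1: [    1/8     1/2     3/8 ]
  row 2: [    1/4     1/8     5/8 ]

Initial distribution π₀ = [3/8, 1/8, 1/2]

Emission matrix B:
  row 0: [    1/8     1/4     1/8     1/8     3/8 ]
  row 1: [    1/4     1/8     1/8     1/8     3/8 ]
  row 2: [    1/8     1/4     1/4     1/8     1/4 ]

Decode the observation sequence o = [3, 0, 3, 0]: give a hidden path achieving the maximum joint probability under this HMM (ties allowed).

path = [0, 1, 1, 1]

t=0: δ = [4.688e-02, 1.562e-02, 6.250e-02]  (obs o_0=3)
t=1: δ = [1.953e-03, 5.859e-03, 4.883e-03]  ψ = [2, 0, 2]  (obs o_1=0)
t=2: δ = [1.526e-04, 3.662e-04, 3.815e-04]  ψ = [2, 1, 2]  (obs o_2=3)
t=3: δ = [1.192e-05, 4.578e-05, 2.980e-05]  ψ = [2, 1, 2]  (obs o_3=0)
backtrack: best end state = 1; path = [0, 1, 1, 1]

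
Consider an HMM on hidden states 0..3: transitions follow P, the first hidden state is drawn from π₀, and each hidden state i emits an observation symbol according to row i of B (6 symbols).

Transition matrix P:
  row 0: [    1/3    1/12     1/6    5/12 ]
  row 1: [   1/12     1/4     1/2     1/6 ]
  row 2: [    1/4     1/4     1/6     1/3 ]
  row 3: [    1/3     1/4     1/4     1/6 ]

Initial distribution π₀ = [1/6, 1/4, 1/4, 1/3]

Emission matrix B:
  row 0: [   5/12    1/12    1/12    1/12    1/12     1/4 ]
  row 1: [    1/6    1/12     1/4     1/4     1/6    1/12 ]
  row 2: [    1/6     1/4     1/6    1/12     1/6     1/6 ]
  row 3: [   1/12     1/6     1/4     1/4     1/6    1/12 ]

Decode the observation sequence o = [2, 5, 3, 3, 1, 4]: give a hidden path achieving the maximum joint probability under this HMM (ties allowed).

t=0: δ = [1.389e-02, 6.250e-02, 4.167e-02, 8.333e-02]  (obs o_0=2)
t=1: δ = [6.944e-03, 1.736e-03, 5.208e-03, 1.157e-03]  ψ = [3, 3, 1, 2]  (obs o_1=5)
t=2: δ = [1.929e-04, 3.255e-04, 9.645e-05, 7.234e-04]  ψ = [0, 2, 0, 0]  (obs o_2=3)
t=3: δ = [2.009e-05, 4.521e-05, 1.507e-05, 3.014e-05]  ψ = [3, 3, 3, 3]  (obs o_3=3)
t=4: δ = [8.372e-07, 9.419e-07, 5.651e-06, 1.395e-06]  ψ = [3, 1, 1, 0]  (obs o_4=1)
t=5: δ = [1.177e-07, 2.355e-07, 1.570e-07, 3.140e-07]  ψ = [2, 2, 2, 2]  (obs o_5=4)
backtrack: best end state = 3; path = [3, 0, 3, 1, 2, 3]

path = [3, 0, 3, 1, 2, 3]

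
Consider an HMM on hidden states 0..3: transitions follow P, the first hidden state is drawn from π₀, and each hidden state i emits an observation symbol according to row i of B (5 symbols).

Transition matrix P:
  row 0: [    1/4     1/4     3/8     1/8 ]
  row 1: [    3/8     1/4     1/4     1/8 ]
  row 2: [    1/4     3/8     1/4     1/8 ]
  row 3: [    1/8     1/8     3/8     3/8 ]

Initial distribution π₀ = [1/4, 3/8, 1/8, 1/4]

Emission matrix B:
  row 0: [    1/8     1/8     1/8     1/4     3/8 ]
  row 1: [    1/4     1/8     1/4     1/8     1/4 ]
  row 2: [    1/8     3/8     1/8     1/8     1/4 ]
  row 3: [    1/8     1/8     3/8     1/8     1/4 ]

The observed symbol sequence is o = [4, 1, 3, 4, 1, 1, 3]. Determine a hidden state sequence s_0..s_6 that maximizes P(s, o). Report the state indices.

path = [0, 2, 1, 0, 2, 2, 0]

t=0: δ = [9.375e-02, 9.375e-02, 3.125e-02, 6.250e-02]  (obs o_0=4)
t=1: δ = [4.395e-03, 2.930e-03, 1.318e-02, 2.930e-03]  ψ = [1, 0, 0, 3]  (obs o_1=1)
t=2: δ = [8.240e-04, 6.180e-04, 4.120e-04, 2.060e-04]  ψ = [2, 2, 2, 2]  (obs o_2=3)
t=3: δ = [8.690e-05, 5.150e-05, 7.725e-05, 2.575e-05]  ψ = [1, 0, 0, 0]  (obs o_3=4)
t=4: δ = [2.716e-06, 3.621e-06, 1.222e-05, 1.358e-06]  ψ = [0, 2, 0, 0]  (obs o_4=1)
t=5: δ = [3.819e-07, 5.729e-07, 1.146e-06, 1.910e-07]  ψ = [2, 2, 2, 2]  (obs o_5=1)
t=6: δ = [7.161e-08, 5.370e-08, 3.580e-08, 1.790e-08]  ψ = [2, 2, 2, 2]  (obs o_6=3)
backtrack: best end state = 0; path = [0, 2, 1, 0, 2, 2, 0]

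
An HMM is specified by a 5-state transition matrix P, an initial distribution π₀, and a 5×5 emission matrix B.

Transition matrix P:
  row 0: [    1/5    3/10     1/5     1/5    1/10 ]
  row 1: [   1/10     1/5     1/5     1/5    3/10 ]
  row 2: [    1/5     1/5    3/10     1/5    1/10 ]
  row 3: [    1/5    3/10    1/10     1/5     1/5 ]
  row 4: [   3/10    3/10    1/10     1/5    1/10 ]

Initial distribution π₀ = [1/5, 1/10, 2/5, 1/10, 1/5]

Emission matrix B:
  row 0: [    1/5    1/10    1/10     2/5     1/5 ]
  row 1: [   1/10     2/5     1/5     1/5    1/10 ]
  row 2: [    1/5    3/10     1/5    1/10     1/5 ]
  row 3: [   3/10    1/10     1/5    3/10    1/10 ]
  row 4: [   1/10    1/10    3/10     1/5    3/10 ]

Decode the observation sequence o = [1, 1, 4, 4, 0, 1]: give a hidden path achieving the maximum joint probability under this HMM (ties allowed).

path = [2, 1, 4, 0, 3, 1]

t=0: δ = [2.000e-02, 4.000e-02, 1.200e-01, 1.000e-02, 2.000e-02]  (obs o_0=1)
t=1: δ = [2.400e-03, 9.600e-03, 1.080e-02, 2.400e-03, 1.200e-03]  ψ = [2, 2, 2, 2, 1]  (obs o_1=1)
t=2: δ = [4.320e-04, 2.160e-04, 6.480e-04, 2.160e-04, 8.640e-04]  ψ = [2, 2, 2, 2, 1]  (obs o_2=4)
t=3: δ = [5.184e-05, 2.592e-05, 3.888e-05, 1.728e-05, 2.592e-05]  ψ = [4, 4, 2, 4, 4]  (obs o_3=4)
t=4: δ = [2.074e-06, 1.555e-06, 2.333e-06, 3.110e-06, 7.776e-07]  ψ = [0, 0, 2, 0, 1]  (obs o_4=0)
t=5: δ = [6.221e-08, 3.732e-07, 2.100e-07, 6.221e-08, 6.221e-08]  ψ = [3, 3, 2, 3, 3]  (obs o_5=1)
backtrack: best end state = 1; path = [2, 1, 4, 0, 3, 1]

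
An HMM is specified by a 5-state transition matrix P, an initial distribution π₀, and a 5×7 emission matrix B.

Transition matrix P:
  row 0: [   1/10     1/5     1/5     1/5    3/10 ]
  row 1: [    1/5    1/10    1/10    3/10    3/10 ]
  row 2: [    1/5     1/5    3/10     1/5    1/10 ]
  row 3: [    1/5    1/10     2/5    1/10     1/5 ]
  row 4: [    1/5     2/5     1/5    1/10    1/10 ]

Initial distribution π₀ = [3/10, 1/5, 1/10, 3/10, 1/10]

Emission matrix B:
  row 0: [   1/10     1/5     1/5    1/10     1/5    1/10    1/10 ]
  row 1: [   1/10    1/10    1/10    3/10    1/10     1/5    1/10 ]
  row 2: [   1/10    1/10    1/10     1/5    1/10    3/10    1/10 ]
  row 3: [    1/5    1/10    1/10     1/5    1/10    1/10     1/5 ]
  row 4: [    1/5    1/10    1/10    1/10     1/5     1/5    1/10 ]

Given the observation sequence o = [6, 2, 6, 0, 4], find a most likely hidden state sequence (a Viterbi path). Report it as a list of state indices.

path = [3, 0, 4, 1, 4]

t=0: δ = [3.000e-02, 2.000e-02, 1.000e-02, 6.000e-02, 1.000e-02]  (obs o_0=6)
t=1: δ = [2.400e-03, 6.000e-04, 2.400e-03, 6.000e-04, 1.200e-03]  ψ = [3, 0, 3, 0, 3]  (obs o_1=2)
t=2: δ = [4.800e-05, 4.800e-05, 7.200e-05, 9.600e-05, 7.200e-05]  ψ = [2, 0, 2, 0, 0]  (obs o_2=6)
t=3: δ = [1.920e-06, 2.880e-06, 3.840e-06, 2.880e-06, 3.840e-06]  ψ = [3, 4, 3, 1, 3]  (obs o_3=0)
t=4: δ = [1.536e-07, 1.536e-07, 1.152e-07, 8.640e-08, 1.728e-07]  ψ = [2, 4, 2, 1, 1]  (obs o_4=4)
backtrack: best end state = 4; path = [3, 0, 4, 1, 4]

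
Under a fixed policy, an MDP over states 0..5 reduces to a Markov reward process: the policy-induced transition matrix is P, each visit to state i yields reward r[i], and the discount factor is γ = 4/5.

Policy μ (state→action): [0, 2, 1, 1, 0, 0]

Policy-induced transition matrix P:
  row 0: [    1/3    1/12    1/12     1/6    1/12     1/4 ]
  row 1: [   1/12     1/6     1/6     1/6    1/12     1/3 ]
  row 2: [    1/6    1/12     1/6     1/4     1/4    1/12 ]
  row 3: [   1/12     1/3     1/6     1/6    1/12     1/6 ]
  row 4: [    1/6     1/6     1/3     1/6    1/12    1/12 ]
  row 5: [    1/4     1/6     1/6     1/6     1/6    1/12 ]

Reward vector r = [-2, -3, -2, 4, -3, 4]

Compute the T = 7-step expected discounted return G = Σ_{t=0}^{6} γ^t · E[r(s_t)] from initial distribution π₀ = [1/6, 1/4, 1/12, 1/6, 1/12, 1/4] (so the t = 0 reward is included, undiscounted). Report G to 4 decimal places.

G = -0.3277

t=0: π = [0.1667, 0.2500, 0.0833, 0.1667, 0.0833, 0.2500], E[r] = 0.1667, γ^t·E[r] = 0.166667, running G = 0.166667
t=1: π = [0.1806, 0.1736, 0.1667, 0.1736, 0.1181, 0.1875], E[r] = -0.1250, γ^t·E[r] = -0.100000, running G = 0.066667
t=2: π = [0.1834, 0.1667, 0.1713, 0.1806, 0.1267, 0.1713], E[r] = -0.1823, γ^t·E[r] = -0.116667, running G = -0.050000
t=3: π = [0.1826, 0.1672, 0.1725, 0.1809, 0.1262, 0.1706], E[r] = -0.1840, γ^t·E[r] = -0.094198, running G = -0.144198
t=4: π = [0.1823, 0.1672, 0.1725, 0.1810, 0.1263, 0.1706], E[r] = -0.1834, γ^t·E[r] = -0.075136, running G = -0.219333
t=5: π = [0.1822, 0.1673, 0.1725, 0.1810, 0.1263, 0.1706], E[r] = -0.1837, γ^t·E[r] = -0.060182, running G = -0.279516
t=6: π = [0.1822, 0.1673, 0.1725, 0.1810, 0.1263, 0.1706], E[r] = -0.1836, γ^t·E[r] = -0.048140, running G = -0.327655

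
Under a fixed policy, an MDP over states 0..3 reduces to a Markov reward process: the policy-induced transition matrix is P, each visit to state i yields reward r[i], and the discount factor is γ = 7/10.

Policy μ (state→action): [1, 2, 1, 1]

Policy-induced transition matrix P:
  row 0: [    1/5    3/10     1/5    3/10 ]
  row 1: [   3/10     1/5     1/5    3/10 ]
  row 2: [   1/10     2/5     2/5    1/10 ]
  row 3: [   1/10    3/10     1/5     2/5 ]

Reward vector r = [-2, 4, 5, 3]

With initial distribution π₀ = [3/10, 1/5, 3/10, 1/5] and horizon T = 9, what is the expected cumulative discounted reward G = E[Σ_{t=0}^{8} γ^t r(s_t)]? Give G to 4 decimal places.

t=0: π = [0.3000, 0.2000, 0.3000, 0.2000], E[r] = 2.3000, γ^t·E[r] = 2.300000, running G = 2.300000
t=1: π = [0.1700, 0.3100, 0.2600, 0.2600], E[r] = 2.9800, γ^t·E[r] = 2.086000, running G = 4.386000
t=2: π = [0.1790, 0.2950, 0.2520, 0.2740], E[r] = 2.9040, γ^t·E[r] = 1.422960, running G = 5.808960
t=3: π = [0.1769, 0.2957, 0.2504, 0.2770], E[r] = 2.9120, γ^t·E[r] = 0.998816, running G = 6.807776
t=4: π = [0.1768, 0.2955, 0.2501, 0.2776], E[r] = 2.9115, γ^t·E[r] = 0.699046, running G = 7.506822
t=5: π = [0.1768, 0.2955, 0.2500, 0.2777], E[r] = 2.9116, γ^t·E[r] = 0.489354, running G = 7.996176
t=6: π = [0.1768, 0.2955, 0.2500, 0.2778], E[r] = 2.9116, γ^t·E[r] = 0.342548, running G = 8.338725
t=7: π = [0.1768, 0.2955, 0.2500, 0.2778], E[r] = 2.9116, γ^t·E[r] = 0.239784, running G = 8.578509
t=8: π = [0.1768, 0.2955, 0.2500, 0.2778], E[r] = 2.9116, γ^t·E[r] = 0.167849, running G = 8.746358

G = 8.7464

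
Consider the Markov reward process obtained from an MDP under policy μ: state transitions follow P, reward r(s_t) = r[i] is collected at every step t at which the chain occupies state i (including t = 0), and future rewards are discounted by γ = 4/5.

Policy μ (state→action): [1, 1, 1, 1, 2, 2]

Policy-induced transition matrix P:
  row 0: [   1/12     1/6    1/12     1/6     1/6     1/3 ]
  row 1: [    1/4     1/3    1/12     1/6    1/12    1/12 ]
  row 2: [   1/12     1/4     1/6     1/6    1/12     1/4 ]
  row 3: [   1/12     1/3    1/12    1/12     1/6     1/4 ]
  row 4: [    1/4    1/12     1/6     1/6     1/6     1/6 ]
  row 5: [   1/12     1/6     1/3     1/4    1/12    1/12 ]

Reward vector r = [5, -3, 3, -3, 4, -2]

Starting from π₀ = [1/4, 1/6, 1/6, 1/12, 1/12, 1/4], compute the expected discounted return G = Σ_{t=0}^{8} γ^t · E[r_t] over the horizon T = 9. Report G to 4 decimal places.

t=0: π = [0.2500, 0.1667, 0.1667, 0.0833, 0.0833, 0.2500], E[r] = 0.8333, γ^t·E[r] = 0.833333, running G = 0.833333
t=1: π = [0.1250, 0.2153, 0.1667, 0.1806, 0.1181, 0.1944], E[r] = 0.0208, γ^t·E[r] = 0.016667, running G = 0.850000
t=2: π = [0.1389, 0.2367, 0.1557, 0.1678, 0.1186, 0.1823], E[r] = 0.0579, γ^t·E[r] = 0.037037, running G = 0.887037
t=3: π = [0.1426, 0.2372, 0.1518, 0.1679, 0.1188, 0.1819], E[r] = 0.0643, γ^t·E[r] = 0.032938, running G = 0.919975
t=4: π = [0.1427, 0.2369, 0.1513, 0.1678, 0.1191, 0.1821], E[r] = 0.0652, γ^t·E[r] = 0.026695, running G = 0.946670
t=5: π = [0.1427, 0.2368, 0.1514, 0.1679, 0.1191, 0.1821], E[r] = 0.0658, γ^t·E[r] = 0.021577, running G = 0.968247
t=6: π = [0.1427, 0.2368, 0.1514, 0.1679, 0.1191, 0.1821], E[r] = 0.0658, γ^t·E[r] = 0.017254, running G = 0.985501
t=7: π = [0.1427, 0.2368, 0.1514, 0.1679, 0.1191, 0.1821], E[r] = 0.0658, γ^t·E[r] = 0.013807, running G = 0.999307
t=8: π = [0.1427, 0.2368, 0.1514, 0.1679, 0.1191, 0.1821], E[r] = 0.0658, γ^t·E[r] = 0.011044, running G = 1.010352

G = 1.0104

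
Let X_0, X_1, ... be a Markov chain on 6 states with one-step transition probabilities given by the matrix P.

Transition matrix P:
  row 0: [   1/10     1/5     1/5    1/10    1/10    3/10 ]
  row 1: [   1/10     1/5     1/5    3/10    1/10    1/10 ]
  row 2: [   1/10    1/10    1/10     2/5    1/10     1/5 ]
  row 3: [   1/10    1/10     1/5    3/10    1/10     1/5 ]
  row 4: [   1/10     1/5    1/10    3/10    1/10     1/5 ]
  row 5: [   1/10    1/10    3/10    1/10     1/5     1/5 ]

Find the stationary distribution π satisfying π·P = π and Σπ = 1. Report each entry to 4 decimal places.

Balance equations π_j = Σ_i π_i·P[i][j]:
  π_0 = 1/10·π_0 + 1/10·π_1 + 1/10·π_2 + 1/10·π_3 + 1/10·π_4 + 1/10·π_5
  π_1 = 1/5·π_0 + 1/5·π_1 + 1/10·π_2 + 1/10·π_3 + 1/5·π_4 + 1/10·π_5
  π_2 = 1/5·π_0 + 1/5·π_1 + 1/10·π_2 + 1/5·π_3 + 1/10·π_4 + 3/10·π_5
  π_3 = 1/10·π_0 + 3/10·π_1 + 2/5·π_2 + 3/10·π_3 + 3/10·π_4 + 1/10·π_5
  π_4 = 1/10·π_0 + 1/10·π_1 + 1/10·π_2 + 1/10·π_3 + 1/10·π_4 + 1/5·π_5
  normalize: π_0 + π_1 + π_2 + π_3 + π_4 + π_5 = 1
Solving the linear system gives exactly π = [1/10, 1221/9010, 9356/49555, 12864/49555, 539/4505, 177/901].

π = [0.1000, 0.1355, 0.1888, 0.2596, 0.1196, 0.1964]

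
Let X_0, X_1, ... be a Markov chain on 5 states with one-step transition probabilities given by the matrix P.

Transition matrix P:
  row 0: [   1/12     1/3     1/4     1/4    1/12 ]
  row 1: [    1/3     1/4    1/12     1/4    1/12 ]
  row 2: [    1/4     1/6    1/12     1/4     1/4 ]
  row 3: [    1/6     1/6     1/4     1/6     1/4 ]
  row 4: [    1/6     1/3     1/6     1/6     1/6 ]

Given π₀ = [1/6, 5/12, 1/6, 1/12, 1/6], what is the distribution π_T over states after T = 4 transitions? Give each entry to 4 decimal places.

π = [0.2046, 0.2485, 0.1676, 0.2183, 0.1610]

t=0: π = [0.1667, 0.4167, 0.1667, 0.0833, 0.1667]
t=1: π = [0.2361, 0.2569, 0.1389, 0.2292, 0.1389]
t=2: π = [0.2014, 0.2506, 0.1725, 0.2193, 0.1563]
t=3: π = [0.2060, 0.2472, 0.1665, 0.2187, 0.1617]
t=4: π = [0.2046, 0.2485, 0.1676, 0.2183, 0.1610]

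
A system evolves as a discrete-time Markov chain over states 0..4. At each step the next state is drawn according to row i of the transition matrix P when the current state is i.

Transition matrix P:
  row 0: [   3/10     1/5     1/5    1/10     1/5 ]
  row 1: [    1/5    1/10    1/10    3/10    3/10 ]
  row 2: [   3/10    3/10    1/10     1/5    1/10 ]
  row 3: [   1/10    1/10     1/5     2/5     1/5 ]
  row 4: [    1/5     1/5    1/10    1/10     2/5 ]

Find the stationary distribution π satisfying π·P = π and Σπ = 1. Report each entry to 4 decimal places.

π = [0.2144, 0.1754, 0.1428, 0.2134, 0.2541]

Balance equations π_j = Σ_i π_i·P[i][j]:
  π_0 = 3/10·π_0 + 1/5·π_1 + 3/10·π_2 + 1/10·π_3 + 1/5·π_4
  π_1 = 1/5·π_0 + 1/10·π_1 + 3/10·π_2 + 1/10·π_3 + 1/5·π_4
  π_2 = 1/5·π_0 + 1/10·π_1 + 1/10·π_2 + 1/5·π_3 + 1/10·π_4
  π_3 = 1/10·π_0 + 3/10·π_1 + 1/5·π_2 + 2/5·π_3 + 1/10·π_4
  normalize: π_0 + π_1 + π_2 + π_3 + π_4 = 1
Solving the linear system gives exactly π = [495/2309, 405/2309, 989/6927, 1478/6927, 1760/6927].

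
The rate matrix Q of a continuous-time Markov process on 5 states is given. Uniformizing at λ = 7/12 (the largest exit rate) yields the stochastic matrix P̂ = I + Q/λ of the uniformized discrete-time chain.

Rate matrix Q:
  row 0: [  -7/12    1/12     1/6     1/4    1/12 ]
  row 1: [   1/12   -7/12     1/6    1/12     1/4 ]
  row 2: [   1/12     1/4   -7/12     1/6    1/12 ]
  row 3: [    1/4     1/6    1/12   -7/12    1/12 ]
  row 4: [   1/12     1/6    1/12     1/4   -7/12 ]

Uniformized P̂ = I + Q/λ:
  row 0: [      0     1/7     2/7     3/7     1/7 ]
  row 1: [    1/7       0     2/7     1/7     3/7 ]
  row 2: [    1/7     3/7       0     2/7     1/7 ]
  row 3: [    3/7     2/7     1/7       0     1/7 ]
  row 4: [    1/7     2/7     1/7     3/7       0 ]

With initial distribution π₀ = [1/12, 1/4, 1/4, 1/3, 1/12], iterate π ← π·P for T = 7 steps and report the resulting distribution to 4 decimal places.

π = [0.1844, 0.2217, 0.1754, 0.2386, 0.1799]

t=0: π = [0.0833, 0.2500, 0.2500, 0.3333, 0.0833]
t=1: π = [0.2262, 0.2381, 0.1548, 0.1786, 0.2024]
t=2: π = [0.1616, 0.2075, 0.1871, 0.2619, 0.1820]
t=3: π = [0.1946, 0.2301, 0.1689, 0.2303, 0.1761]
t=4: π = [0.1809, 0.2163, 0.1794, 0.2400, 0.1834]
t=5: π = [0.1856, 0.2237, 0.1740, 0.2383, 0.1785]
t=6: π = [0.1844, 0.2201, 0.1765, 0.2377, 0.1813]
t=7: π = [0.1844, 0.2217, 0.1754, 0.2386, 0.1799]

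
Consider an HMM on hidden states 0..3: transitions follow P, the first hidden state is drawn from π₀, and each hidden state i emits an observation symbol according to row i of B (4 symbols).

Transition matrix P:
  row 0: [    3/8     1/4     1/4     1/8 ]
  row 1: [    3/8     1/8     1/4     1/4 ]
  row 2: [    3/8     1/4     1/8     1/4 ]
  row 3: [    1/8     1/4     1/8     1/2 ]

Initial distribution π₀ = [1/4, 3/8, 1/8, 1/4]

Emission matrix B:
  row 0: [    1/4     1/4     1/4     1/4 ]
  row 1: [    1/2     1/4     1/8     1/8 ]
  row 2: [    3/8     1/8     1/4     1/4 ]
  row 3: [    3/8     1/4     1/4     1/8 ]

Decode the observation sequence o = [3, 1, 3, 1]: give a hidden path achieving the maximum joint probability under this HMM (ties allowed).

t=0: δ = [6.250e-02, 4.688e-02, 3.125e-02, 3.125e-02]  (obs o_0=3)
t=1: δ = [5.859e-03, 3.906e-03, 1.953e-03, 3.906e-03]  ψ = [0, 0, 0, 3]  (obs o_1=1)
t=2: δ = [5.493e-04, 1.831e-04, 3.662e-04, 2.441e-04]  ψ = [0, 0, 0, 3]  (obs o_2=3)
t=3: δ = [5.150e-05, 3.433e-05, 1.717e-05, 3.052e-05]  ψ = [0, 0, 0, 3]  (obs o_3=1)
backtrack: best end state = 0; path = [0, 0, 0, 0]

path = [0, 0, 0, 0]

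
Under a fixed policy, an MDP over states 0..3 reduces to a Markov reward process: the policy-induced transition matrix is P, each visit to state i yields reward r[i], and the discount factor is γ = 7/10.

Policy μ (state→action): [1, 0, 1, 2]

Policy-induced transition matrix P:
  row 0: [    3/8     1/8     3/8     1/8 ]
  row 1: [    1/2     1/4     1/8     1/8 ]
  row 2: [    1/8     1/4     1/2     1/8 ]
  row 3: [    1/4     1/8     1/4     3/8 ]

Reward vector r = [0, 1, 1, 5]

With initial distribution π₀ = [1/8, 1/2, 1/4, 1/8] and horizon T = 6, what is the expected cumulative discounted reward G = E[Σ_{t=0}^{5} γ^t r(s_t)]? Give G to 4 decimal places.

G = 3.9488

t=0: π = [0.1250, 0.5000, 0.2500, 0.1250], E[r] = 1.3750, γ^t·E[r] = 1.375000, running G = 1.375000
t=1: π = [0.3594, 0.2188, 0.2656, 0.1563], E[r] = 1.2656, γ^t·E[r] = 0.885938, running G = 2.260938
t=2: π = [0.3164, 0.1855, 0.3340, 0.1641], E[r] = 1.3398, γ^t·E[r] = 0.656523, running G = 2.917461
t=3: π = [0.2942, 0.1899, 0.3499, 0.1660], E[r] = 1.3699, γ^t·E[r] = 0.469866, running G = 3.387327
t=4: π = [0.2905, 0.1925, 0.3505, 0.1665], E[r] = 1.3755, γ^t·E[r] = 0.330255, running G = 3.717582
t=5: π = [0.2906, 0.1929, 0.3499, 0.1666], E[r] = 1.3759, γ^t·E[r] = 0.231244, running G = 3.948826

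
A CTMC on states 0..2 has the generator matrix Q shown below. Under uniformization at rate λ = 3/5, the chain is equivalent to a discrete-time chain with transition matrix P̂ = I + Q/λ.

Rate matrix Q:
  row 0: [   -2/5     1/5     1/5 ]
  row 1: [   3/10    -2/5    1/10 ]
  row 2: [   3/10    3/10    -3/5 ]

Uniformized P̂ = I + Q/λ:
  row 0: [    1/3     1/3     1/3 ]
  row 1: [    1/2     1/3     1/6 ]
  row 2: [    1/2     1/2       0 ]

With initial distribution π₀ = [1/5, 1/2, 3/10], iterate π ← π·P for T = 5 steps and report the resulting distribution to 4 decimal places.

t=0: π = [0.2000, 0.5000, 0.3000]
t=1: π = [0.4667, 0.3833, 0.1500]
t=2: π = [0.4222, 0.3583, 0.2194]
t=3: π = [0.4296, 0.3699, 0.2005]
t=4: π = [0.4284, 0.3667, 0.2049]
t=5: π = [0.4286, 0.3675, 0.2039]

π = [0.4286, 0.3675, 0.2039]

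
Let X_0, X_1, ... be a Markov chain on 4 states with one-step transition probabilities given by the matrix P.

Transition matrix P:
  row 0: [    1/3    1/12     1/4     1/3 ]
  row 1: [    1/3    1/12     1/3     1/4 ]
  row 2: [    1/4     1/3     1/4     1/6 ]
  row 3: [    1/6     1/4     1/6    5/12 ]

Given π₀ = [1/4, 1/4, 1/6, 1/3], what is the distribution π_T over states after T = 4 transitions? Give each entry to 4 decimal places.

π = [0.2628, 0.1940, 0.2409, 0.3022]

t=0: π = [0.2500, 0.2500, 0.1667, 0.3333]
t=1: π = [0.2639, 0.1806, 0.2431, 0.3125]
t=2: π = [0.2610, 0.1962, 0.2390, 0.3038]
t=3: π = [0.2628, 0.1937, 0.2410, 0.3025]
t=4: π = [0.2628, 0.1940, 0.2409, 0.3022]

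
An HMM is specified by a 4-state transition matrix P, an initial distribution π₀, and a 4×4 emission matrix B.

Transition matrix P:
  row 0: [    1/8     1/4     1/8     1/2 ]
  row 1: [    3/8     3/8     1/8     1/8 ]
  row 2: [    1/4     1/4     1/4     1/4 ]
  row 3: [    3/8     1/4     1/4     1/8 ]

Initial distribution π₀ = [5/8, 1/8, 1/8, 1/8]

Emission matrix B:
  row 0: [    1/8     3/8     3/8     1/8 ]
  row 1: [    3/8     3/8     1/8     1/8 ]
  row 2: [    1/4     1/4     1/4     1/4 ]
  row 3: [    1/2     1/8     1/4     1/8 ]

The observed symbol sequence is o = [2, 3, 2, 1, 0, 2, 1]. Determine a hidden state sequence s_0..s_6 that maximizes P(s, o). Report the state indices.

t=0: δ = [2.344e-01, 1.562e-02, 3.125e-02, 3.125e-02]  (obs o_0=2)
t=1: δ = [3.662e-03, 7.324e-03, 7.324e-03, 1.465e-02]  ψ = [0, 0, 0, 0]  (obs o_1=3)
t=2: δ = [2.060e-03, 4.578e-04, 9.155e-04, 4.578e-04]  ψ = [3, 3, 3, 0]  (obs o_2=2)
t=3: δ = [9.656e-05, 1.931e-04, 6.437e-05, 1.287e-04]  ψ = [0, 0, 0, 0]  (obs o_3=1)
t=4: δ = [9.052e-06, 2.716e-05, 8.047e-06, 2.414e-05]  ψ = [1, 1, 3, 0]  (obs o_4=0)
t=5: δ = [3.819e-06, 1.273e-06, 1.509e-06, 1.132e-06]  ψ = [1, 1, 3, 0]  (obs o_5=2)
t=6: δ = [1.790e-07, 3.580e-07, 1.193e-07, 2.387e-07]  ψ = [0, 0, 0, 0]  (obs o_6=1)
backtrack: best end state = 1; path = [0, 3, 0, 1, 1, 0, 1]

path = [0, 3, 0, 1, 1, 0, 1]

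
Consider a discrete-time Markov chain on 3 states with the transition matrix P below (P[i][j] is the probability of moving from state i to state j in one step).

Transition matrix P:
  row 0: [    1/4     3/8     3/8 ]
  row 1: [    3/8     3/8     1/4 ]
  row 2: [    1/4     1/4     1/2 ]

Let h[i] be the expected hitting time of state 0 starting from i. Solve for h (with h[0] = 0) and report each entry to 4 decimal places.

First-step conditioning: h[0] = 0; for i ≠ 0, h[i] = 1 + Σ_k P[i][k]·h[k].
  h[1] = 1 + 3/8·h[1] + 1/4·h[2]
  h[2] = 1 + 1/4·h[1] + 1/2·h[2]
Solving the 2×2 linear system over states ≠ 0 gives exactly h = [0, 3, 7/2] (h[0] = 0 is the target).

h = [0.0000, 3.0000, 3.5000]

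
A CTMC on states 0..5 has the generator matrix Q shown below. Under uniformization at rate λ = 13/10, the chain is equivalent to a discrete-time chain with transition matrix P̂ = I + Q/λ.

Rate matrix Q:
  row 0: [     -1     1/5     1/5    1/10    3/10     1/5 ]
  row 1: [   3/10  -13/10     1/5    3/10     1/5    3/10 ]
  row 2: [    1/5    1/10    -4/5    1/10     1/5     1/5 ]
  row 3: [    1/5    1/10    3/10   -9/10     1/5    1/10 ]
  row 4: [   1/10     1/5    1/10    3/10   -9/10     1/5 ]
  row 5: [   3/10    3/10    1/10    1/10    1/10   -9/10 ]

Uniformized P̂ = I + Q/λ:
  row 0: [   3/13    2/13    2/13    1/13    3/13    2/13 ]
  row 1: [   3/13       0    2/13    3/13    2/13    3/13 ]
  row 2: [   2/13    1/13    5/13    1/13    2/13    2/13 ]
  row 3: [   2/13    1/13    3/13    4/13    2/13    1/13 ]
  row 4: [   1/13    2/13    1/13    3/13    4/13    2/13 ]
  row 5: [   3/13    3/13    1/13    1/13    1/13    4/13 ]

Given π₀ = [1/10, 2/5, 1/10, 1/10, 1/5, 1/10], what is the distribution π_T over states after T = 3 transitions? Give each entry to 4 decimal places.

π = [0.1767, 0.1214, 0.1797, 0.1622, 0.1818, 0.1782]

t=0: π = [0.1000, 0.4000, 0.1000, 0.1000, 0.2000, 0.1000]
t=1: π = [0.1846, 0.0846, 0.1615, 0.1923, 0.1846, 0.1923]
t=2: π = [0.1751, 0.1284, 0.1769, 0.1627, 0.1817, 0.1751]
t=3: π = [0.1767, 0.1214, 0.1797, 0.1622, 0.1818, 0.1782]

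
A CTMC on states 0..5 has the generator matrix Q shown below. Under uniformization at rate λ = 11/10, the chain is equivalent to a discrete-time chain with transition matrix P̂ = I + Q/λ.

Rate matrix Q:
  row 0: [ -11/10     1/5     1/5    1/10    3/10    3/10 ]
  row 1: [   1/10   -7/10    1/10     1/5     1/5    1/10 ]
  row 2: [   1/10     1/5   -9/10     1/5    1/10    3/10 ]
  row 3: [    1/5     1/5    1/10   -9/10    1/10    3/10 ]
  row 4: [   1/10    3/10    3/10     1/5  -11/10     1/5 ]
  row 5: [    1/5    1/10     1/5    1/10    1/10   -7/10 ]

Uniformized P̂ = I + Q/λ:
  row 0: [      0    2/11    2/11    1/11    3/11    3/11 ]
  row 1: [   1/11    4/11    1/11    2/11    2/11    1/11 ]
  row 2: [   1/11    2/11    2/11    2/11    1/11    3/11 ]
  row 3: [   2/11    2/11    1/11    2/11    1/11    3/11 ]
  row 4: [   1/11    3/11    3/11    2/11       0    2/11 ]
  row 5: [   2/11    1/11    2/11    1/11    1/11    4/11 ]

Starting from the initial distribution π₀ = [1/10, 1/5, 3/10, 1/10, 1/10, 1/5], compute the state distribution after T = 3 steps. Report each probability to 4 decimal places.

t=0: π = [0.1000, 0.2000, 0.3000, 0.1000, 0.1000, 0.2000]
t=1: π = [0.1091, 0.2091, 0.1636, 0.1545, 0.1182, 0.2455]
t=2: π = [0.1174, 0.2083, 0.1595, 0.1496, 0.1190, 0.2463]
t=3: π = [0.1162, 0.2081, 0.1601, 0.1488, 0.1204, 0.2464]

π = [0.1162, 0.2081, 0.1601, 0.1488, 0.1204, 0.2464]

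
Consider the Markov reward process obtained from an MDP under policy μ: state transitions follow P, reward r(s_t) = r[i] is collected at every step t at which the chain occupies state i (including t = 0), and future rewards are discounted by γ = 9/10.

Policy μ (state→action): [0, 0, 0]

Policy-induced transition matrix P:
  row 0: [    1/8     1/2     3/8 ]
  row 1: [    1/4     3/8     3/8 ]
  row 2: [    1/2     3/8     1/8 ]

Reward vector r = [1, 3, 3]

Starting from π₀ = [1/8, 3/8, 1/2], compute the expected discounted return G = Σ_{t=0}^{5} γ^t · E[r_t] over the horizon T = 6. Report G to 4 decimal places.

G = 11.5780

t=0: π = [0.1250, 0.3750, 0.5000], E[r] = 2.7500, γ^t·E[r] = 2.750000, running G = 2.750000
t=1: π = [0.3594, 0.3906, 0.2500], E[r] = 2.2813, γ^t·E[r] = 2.053125, running G = 4.803125
t=2: π = [0.2676, 0.4199, 0.3125], E[r] = 2.4648, γ^t·E[r] = 1.996523, running G = 6.799648
t=3: π = [0.2947, 0.4084, 0.2969], E[r] = 2.4106, γ^t·E[r] = 1.757360, running G = 8.557008
t=4: π = [0.2874, 0.4118, 0.3008], E[r] = 2.4252, γ^t·E[r] = 1.591195, running G = 10.148203
t=5: π = [0.2893, 0.4109, 0.2998], E[r] = 2.4215, γ^t·E[r] = 1.429845, running G = 11.578048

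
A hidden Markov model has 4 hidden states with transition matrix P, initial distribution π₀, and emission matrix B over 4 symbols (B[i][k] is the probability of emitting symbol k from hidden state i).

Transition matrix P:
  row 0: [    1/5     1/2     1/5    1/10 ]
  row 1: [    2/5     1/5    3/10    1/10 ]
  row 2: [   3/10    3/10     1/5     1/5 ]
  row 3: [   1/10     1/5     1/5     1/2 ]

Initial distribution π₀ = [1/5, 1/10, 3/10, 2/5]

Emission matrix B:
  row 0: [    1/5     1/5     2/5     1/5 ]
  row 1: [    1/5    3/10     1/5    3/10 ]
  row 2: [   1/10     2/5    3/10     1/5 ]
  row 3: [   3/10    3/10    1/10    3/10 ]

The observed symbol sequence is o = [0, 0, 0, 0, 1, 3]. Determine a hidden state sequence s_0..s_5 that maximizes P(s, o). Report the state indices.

path = [3, 3, 3, 3, 3, 3]

t=0: δ = [4.000e-02, 2.000e-02, 3.000e-02, 1.200e-01]  (obs o_0=0)
t=1: δ = [2.400e-03, 4.800e-03, 2.400e-03, 1.800e-02]  ψ = [3, 3, 3, 3]  (obs o_1=0)
t=2: δ = [3.840e-04, 7.200e-04, 3.600e-04, 2.700e-03]  ψ = [1, 3, 3, 3]  (obs o_2=0)
t=3: δ = [5.760e-05, 1.080e-04, 5.400e-05, 4.050e-04]  ψ = [1, 3, 3, 3]  (obs o_3=0)
t=4: δ = [8.640e-06, 2.430e-05, 3.240e-05, 6.075e-05]  ψ = [1, 3, 3, 3]  (obs o_4=1)
t=5: δ = [1.944e-06, 3.645e-06, 2.430e-06, 9.112e-06]  ψ = [1, 3, 3, 3]  (obs o_5=3)
backtrack: best end state = 3; path = [3, 3, 3, 3, 3, 3]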